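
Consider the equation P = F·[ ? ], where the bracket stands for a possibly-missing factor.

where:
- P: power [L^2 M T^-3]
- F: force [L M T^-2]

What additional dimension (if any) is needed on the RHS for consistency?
[L T^-1] — velocity (e.g. v)

P has dimensions [L^2 M T^-3]; F has dimensions [L M T^-2].
The bracketed factor must supply [L^2 M T^-3] / [L M T^-2] = [L T^-1].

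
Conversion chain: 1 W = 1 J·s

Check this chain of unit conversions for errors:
The chain is incorrect (it contains an error).

Incorrect: Watt is J/s, not J·s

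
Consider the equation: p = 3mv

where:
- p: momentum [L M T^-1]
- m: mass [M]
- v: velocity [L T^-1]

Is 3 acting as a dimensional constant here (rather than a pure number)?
No

p has dimensions [L M T^-1] and mv already has dimensions [L M T^-1], so the equation balances without 3 contributing any dimensions. 3 is a pure (dimensionless) number; changing or removing it would not affect dimensional consistency.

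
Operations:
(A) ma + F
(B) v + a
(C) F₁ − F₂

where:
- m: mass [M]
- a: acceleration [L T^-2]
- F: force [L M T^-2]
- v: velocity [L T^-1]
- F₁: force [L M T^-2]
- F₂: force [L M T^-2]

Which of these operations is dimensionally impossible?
(B) v + a

(A) ma + F: ma [L M T^-2] and F [L M T^-2] — same dimensions ✓
(B) v + a: v [L T^-1] and a [L T^-2] — different dimensions cannot be added/subtracted ✗
(C) F₁ − F₂: F₁ [L M T^-2] and F₂ [L M T^-2] — same dimensions ✓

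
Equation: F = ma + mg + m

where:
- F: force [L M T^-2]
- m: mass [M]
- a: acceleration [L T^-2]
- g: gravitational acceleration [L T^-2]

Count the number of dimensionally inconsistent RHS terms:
1

LHS F: [L M T^-2]
- ma: [L M T^-2] ✓
- mg: [L M T^-2] ✓
- m: [M] ✗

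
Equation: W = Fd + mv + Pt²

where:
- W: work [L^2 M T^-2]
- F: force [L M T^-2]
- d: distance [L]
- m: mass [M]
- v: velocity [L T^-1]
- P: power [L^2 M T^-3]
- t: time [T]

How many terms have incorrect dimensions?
2

LHS W: [L^2 M T^-2]
- Fd: [L^2 M T^-2] ✓
- mv: [L M T^-1] ✗
- Pt²: [L^2 M T^-1] ✗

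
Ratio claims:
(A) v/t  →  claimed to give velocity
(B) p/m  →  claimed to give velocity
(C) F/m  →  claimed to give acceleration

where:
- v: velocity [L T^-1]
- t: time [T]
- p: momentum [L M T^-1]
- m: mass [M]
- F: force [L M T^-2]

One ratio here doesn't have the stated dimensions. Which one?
(A) v/t does not give velocity

(A) v/t: [L T^-2] ≠ velocity [L T^-1] ✗
(B) p/m: [L T^-1] = velocity [L T^-1] ✓
(C) F/m: [L T^-2] = acceleration [L T^-2] ✓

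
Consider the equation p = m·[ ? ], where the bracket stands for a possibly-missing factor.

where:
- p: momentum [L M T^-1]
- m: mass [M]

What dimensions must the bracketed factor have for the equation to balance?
[L T^-1] — velocity (e.g. v)

p has dimensions [L M T^-1]; m has dimensions [M].
The bracketed factor must supply [L M T^-1] / [M] = [L T^-1].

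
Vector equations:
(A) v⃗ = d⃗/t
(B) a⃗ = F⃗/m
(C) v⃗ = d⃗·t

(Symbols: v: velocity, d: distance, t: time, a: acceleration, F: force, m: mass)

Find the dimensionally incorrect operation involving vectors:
(C) v⃗ = d⃗·t

(A) v⃗ = d⃗/t: LHS [L T^-1], RHS [L T^-1] ✓ — displacement (vector) divided by time (scalar)
(B) a⃗ = F⃗/m: LHS [L T^-2], RHS [L T^-2] ✓ — force (vector) divided by mass (scalar)
(C) v⃗ = d⃗·t: LHS [L T^-1], RHS [L T] ✗ — velocity is displacement per time; should be d⃗/t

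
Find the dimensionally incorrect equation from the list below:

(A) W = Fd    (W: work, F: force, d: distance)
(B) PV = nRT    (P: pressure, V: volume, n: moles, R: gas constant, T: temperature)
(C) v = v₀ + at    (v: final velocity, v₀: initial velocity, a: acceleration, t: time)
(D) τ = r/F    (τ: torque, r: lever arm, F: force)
(D) τ = r/F

The equation (D) τ = r/F is dimensionally incorrect.

LHS (τ): [L^2 M T^-2]
RHS (r/F): [M^-1 T^2] ✗

The dimensions do not match. The other three equations balance.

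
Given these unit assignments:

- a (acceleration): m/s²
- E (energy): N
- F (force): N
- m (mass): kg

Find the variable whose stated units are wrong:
E

The variable E (energy) should have units J, not N.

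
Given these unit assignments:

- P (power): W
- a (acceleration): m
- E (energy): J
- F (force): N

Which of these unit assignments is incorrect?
a

The variable a (acceleration) should have units m/s², not m.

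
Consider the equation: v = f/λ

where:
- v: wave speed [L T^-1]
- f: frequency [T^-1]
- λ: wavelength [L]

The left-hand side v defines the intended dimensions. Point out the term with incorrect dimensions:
The right-hand side term f/λ

v has dimensions [L T^-1], but f/λ has dimensions [L^-1 T^-1], so the term f/λ is dimensionally wrong for v.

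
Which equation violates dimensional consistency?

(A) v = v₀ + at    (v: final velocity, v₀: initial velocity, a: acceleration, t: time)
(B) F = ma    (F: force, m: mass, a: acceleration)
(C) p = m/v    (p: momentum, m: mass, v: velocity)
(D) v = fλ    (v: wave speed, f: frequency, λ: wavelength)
(C) p = m/v

The equation (C) p = m/v is dimensionally incorrect.

LHS (p): [L M T^-1]
RHS (m/v): [L^-1 M T] ✗

The dimensions do not match. The other three equations balance.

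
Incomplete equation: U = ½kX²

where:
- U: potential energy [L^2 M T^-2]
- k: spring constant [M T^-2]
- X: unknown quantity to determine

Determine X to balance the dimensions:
X = x (displacement), dimensions [L]

U has dimensions [L^2 M T^-2]; the rest of the RHS (½k) has dimensions [M T^-2].
So X² must have dimensions [L^2], i.e. X has dimensions [L] — X = x (displacement).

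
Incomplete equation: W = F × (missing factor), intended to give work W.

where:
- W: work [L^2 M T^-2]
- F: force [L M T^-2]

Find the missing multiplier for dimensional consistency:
d (distance), dimensions [L]

W has dimensions [L^2 M T^-2] and F has dimensions [L M T^-2].
The missing factor must have dimensions [L^2 M T^-2] / [L M T^-2] = [L], i.e. distance (d).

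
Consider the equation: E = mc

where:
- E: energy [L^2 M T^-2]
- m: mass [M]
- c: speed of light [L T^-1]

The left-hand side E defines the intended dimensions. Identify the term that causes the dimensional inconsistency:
The right-hand side term mc

E has dimensions [L^2 M T^-2], but mc has dimensions [L M T^-1], so the term mc is dimensionally wrong for E.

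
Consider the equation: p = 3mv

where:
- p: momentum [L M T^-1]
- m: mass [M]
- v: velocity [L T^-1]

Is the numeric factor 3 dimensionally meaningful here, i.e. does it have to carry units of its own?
No

p has dimensions [L M T^-1] and mv already has dimensions [L M T^-1], so the equation balances without 3 contributing any dimensions. 3 is a pure (dimensionless) number; changing or removing it would not affect dimensional consistency.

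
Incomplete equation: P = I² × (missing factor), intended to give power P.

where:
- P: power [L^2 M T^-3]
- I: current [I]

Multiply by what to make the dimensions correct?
R (resistance), dimensions [I^-2 L^2 M T^-3]

P has dimensions [L^2 M T^-3] and I² has dimensions [I^2].
The missing factor must have dimensions [L^2 M T^-3] / [I^2] = [I^-2 L^2 M T^-3], i.e. resistance (R).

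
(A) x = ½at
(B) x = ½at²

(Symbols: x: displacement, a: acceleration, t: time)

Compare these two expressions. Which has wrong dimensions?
(A)

(A) x = ½at: LHS [L], RHS [L T^-1] ✗
(B) x = ½at²: LHS [L], RHS [L] ✓

Expression (A) x = ½at is dimensionally incorrect.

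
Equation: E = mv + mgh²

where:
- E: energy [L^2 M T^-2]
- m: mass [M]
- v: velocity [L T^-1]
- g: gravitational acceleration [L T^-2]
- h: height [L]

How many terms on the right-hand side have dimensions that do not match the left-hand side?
2

LHS E: [L^2 M T^-2]
- mv: [L M T^-1] ✗
- mgh²: [L^3 M T^-2] ✗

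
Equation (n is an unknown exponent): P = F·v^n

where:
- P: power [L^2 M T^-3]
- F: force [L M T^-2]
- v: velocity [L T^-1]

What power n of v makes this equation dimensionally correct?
n = 1

P has dimensions [L^2 M T^-3]; v has dimensions [L T^-1].
The rest of the RHS has dimensions [L M T^-2], so v^n must supply [L T^-1].
With n = 1: F·v^1 has dimensions [L^2 M T^-3], matching the LHS ✓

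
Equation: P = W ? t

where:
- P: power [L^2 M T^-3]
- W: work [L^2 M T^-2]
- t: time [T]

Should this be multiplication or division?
division (÷): P = W ÷ t

P [L^2 M T^-3]; W [L^2 M T^-2]; t [T].
W × t → [L^2 M T^-1] ✗
W ÷ t → [L^2 M T^-3] ✓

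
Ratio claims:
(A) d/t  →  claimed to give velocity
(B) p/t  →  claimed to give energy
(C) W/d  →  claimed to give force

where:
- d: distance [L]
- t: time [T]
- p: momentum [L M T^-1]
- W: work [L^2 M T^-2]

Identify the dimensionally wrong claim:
(B) p/t does not give energy

(A) d/t: [L T^-1] = velocity [L T^-1] ✓
(B) p/t: [L M T^-2] ≠ energy [L^2 M T^-2] ✗
(C) W/d: [L M T^-2] = force [L M T^-2] ✓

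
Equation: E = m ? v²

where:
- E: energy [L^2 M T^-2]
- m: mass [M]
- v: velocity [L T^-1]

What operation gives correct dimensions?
multiplication (×): E = m × v²

E [L^2 M T^-2]; m [M]; v² [L^2 T^-2].
m × v² → [L^2 M T^-2] ✓
m ÷ v² → [L^-2 M T^2] ✗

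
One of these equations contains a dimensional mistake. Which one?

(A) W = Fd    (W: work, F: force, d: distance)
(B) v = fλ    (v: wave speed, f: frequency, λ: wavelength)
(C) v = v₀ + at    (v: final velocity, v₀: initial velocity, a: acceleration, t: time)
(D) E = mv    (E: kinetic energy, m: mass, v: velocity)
(D) E = mv

The equation (D) E = mv is dimensionally incorrect.

LHS (E): [L^2 M T^-2]
RHS (mv): [L M T^-1] ✗

The dimensions do not match. The other three equations balance.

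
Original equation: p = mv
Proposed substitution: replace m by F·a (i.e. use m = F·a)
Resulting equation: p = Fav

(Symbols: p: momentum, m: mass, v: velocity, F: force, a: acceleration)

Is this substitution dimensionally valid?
No

[m] = [M] and [F·a] = [L^2 M T^-4]. These differ, so the substitution replaces a quantity by one of different dimensions and the result p = Fav has LHS [L M T^-1] vs RHS [L^3 M T^-5] — inconsistent.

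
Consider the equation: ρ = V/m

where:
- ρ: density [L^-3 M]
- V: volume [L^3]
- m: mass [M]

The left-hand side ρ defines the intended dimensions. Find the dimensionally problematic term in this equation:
The right-hand side term V/m

ρ has dimensions [L^-3 M], but V/m has dimensions [L^3 M^-1], so the term V/m is dimensionally wrong for ρ.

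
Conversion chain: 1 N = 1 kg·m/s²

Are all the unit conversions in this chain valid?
The chain is correct (no errors).

Correct: Newton is defined as kg·m/s²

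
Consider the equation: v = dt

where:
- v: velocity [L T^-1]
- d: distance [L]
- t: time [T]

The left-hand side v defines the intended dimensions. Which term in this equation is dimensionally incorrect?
The right-hand side term dt

v has dimensions [L T^-1], but dt has dimensions [L T], so the term dt is dimensionally wrong for v.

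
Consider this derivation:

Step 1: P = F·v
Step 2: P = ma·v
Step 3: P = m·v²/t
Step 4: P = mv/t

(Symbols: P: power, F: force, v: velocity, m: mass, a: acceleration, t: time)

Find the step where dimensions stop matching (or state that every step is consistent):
Step 4

Step 1: P = F·v → LHS [L^2 M T^-3], RHS [L^2 M T^-3] ✓
Step 2: P = ma·v → LHS [L^2 M T^-3], RHS [L^2 M T^-3] ✓
Step 3: P = m·v²/t → LHS [L^2 M T^-3], RHS [L^2 M T^-3] ✓
Step 4: P = mv/t → LHS [L^2 M T^-3], RHS [L M T^-2] ✗

The first dimensional inconsistency appears in step 4: P = mv/t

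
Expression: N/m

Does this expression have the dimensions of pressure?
No

The expression N/m has dimensions [M T^-2], but pressure has dimensions [L^-1 M T^-2].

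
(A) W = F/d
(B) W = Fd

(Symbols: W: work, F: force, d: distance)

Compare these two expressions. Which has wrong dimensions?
(A)

(A) W = F/d: LHS [L^2 M T^-2], RHS [M T^-2] ✗
(B) W = Fd: LHS [L^2 M T^-2], RHS [L^2 M T^-2] ✓

Expression (A) W = F/d is dimensionally incorrect.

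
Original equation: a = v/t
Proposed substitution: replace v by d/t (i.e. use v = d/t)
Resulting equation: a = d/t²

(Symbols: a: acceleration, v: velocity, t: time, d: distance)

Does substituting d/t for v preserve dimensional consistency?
Yes

[v] = [L T^-1] and [d/t] = [L T^-1]. These match, so the substitution replaces a quantity by one of the same dimensions and the result a = d/t² has LHS [L T^-2] vs RHS [L T^-2] — still consistent.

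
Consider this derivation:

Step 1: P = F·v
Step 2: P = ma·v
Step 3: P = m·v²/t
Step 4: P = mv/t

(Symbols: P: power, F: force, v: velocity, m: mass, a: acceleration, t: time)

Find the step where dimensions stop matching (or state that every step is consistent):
Step 4

Step 1: P = F·v → LHS [L^2 M T^-3], RHS [L^2 M T^-3] ✓
Step 2: P = ma·v → LHS [L^2 M T^-3], RHS [L^2 M T^-3] ✓
Step 3: P = m·v²/t → LHS [L^2 M T^-3], RHS [L^2 M T^-3] ✓
Step 4: P = mv/t → LHS [L^2 M T^-3], RHS [L M T^-2] ✗

The first dimensional inconsistency appears in step 4: P = mv/t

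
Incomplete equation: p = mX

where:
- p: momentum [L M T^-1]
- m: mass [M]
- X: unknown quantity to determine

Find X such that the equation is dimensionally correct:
X = v (velocity), dimensions [L T^-1]

p has dimensions [L M T^-1]; the rest of the RHS (m) has dimensions [M].
So X must have dimensions [L T^-1] — X = v (velocity).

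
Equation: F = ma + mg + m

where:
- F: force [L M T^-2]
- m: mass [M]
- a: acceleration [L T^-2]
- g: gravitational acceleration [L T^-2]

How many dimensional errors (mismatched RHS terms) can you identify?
1

LHS F: [L M T^-2]
- ma: [L M T^-2] ✓
- mg: [L M T^-2] ✓
- m: [M] ✗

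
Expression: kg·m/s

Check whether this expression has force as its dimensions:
No

The expression kg·m/s has dimensions [L M T^-1], but force has dimensions [L M T^-2].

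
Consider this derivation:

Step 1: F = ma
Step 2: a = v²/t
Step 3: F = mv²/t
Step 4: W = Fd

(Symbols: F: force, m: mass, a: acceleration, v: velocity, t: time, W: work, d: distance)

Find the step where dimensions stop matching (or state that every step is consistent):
Step 2

Step 1: F = ma → LHS [L M T^-2], RHS [L M T^-2] ✓
Step 2: a = v²/t → LHS [L T^-2], RHS [L^2 T^-3] ✗

The first dimensional inconsistency appears in step 2: a = v²/t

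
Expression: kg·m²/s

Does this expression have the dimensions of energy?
No

The expression kg·m²/s has dimensions [L^2 M T^-1], but energy has dimensions [L^2 M T^-2].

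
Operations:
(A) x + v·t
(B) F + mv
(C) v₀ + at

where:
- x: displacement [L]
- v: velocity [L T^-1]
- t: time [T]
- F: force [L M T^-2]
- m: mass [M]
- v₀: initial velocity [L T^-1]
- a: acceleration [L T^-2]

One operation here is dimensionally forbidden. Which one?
(B) F + mv

(A) x + v·t: x [L] and v·t [L] — same dimensions ✓
(B) F + mv: F [L M T^-2] and mv [L M T^-1] — different dimensions cannot be added/subtracted ✗
(C) v₀ + at: v₀ [L T^-1] and at [L T^-1] — same dimensions ✓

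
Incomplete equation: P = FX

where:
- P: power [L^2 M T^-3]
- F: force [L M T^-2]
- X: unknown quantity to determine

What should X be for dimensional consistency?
X = v (velocity), dimensions [L T^-1]

P has dimensions [L^2 M T^-3]; the rest of the RHS (F) has dimensions [L M T^-2].
So X must have dimensions [L T^-1] — X = v (velocity).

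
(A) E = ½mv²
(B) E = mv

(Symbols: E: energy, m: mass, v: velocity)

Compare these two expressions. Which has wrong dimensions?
(B)

(A) E = ½mv²: LHS [L^2 M T^-2], RHS [L^2 M T^-2] ✓
(B) E = mv: LHS [L^2 M T^-2], RHS [L M T^-1] ✗

Expression (B) E = mv is dimensionally incorrect.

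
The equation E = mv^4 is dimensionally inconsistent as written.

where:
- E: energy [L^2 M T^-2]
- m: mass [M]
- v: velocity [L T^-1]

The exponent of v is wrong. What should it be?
The exponent of v should be 2: E = mv^2

The LHS E has dimensions [L^2 M T^-2]; v has dimensions [L T^-1].
As written, the RHS mv^4 (exponent 4 on v) has dimensions [L^4 M T^-4], which does not match.
With exponent 2, the RHS mv^2 has dimensions [L^2 M T^-2], matching the LHS.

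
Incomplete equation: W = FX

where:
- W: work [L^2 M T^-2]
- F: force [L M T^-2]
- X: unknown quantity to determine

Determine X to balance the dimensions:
X = d (distance), dimensions [L]

W has dimensions [L^2 M T^-2]; the rest of the RHS (F) has dimensions [L M T^-2].
So X must have dimensions [L] — X = d (distance).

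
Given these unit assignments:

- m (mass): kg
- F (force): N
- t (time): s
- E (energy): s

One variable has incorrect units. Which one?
E

The variable E (energy) should have units J, not s.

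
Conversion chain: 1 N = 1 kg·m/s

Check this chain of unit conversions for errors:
The chain is incorrect (it contains an error).

Incorrect: Newton is kg·m/s², not kg·m/s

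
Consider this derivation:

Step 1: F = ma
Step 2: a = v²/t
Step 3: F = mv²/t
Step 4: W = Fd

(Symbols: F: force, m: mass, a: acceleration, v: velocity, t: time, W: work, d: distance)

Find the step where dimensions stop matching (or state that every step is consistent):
Step 2

Step 1: F = ma → LHS [L M T^-2], RHS [L M T^-2] ✓
Step 2: a = v²/t → LHS [L T^-2], RHS [L^2 T^-3] ✗

The first dimensional inconsistency appears in step 2: a = v²/t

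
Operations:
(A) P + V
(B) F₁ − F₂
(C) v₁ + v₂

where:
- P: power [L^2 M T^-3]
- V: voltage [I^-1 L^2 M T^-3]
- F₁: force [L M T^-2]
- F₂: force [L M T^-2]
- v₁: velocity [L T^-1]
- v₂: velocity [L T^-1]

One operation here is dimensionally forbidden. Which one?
(A) P + V

(A) P + V: P [L^2 M T^-3] and V [I^-1 L^2 M T^-3] — different dimensions cannot be added/subtracted ✗
(B) F₁ − F₂: F₁ [L M T^-2] and F₂ [L M T^-2] — same dimensions ✓
(C) v₁ + v₂: v₁ [L T^-1] and v₂ [L T^-1] — same dimensions ✓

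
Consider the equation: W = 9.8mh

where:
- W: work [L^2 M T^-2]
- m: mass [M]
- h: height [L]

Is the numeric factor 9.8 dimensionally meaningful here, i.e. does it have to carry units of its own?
Yes

W has dimensions [L^2 M T^-2], while mh alone has dimensions [L M]. For the equation to balance, the factor 9.8 must carry dimensions [L T^-2] — it is a dimensional constant (a numerical value of a physical quantity with its units suppressed), not a pure number.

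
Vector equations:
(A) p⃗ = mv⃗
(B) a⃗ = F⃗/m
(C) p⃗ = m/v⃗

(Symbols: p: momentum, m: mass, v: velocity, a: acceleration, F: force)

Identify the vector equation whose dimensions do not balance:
(C) p⃗ = m/v⃗

(A) p⃗ = mv⃗: LHS [L M T^-1], RHS [L M T^-1] ✓ — mass (scalar) times velocity (vector)
(B) a⃗ = F⃗/m: LHS [L T^-2], RHS [L T^-2] ✓ — force (vector) divided by mass (scalar)
(C) p⃗ = m/v⃗: LHS [L M T^-1], RHS [L^-1 M T] ✗ — momentum is mass times velocity; should be mv⃗ (and division by a vector is undefined)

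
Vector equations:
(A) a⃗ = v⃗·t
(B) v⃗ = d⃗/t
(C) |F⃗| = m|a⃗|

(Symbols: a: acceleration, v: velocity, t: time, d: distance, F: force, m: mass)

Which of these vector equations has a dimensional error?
(A) a⃗ = v⃗·t

(A) a⃗ = v⃗·t: LHS [L T^-2], RHS [L] ✗ — acceleration is velocity per time; should be v⃗/t
(B) v⃗ = d⃗/t: LHS [L T^-1], RHS [L T^-1] ✓ — displacement (vector) divided by time (scalar)
(C) |F⃗| = m|a⃗|: LHS [L M T^-2], RHS [L M T^-2] ✓ — magnitudes of vectors are scalars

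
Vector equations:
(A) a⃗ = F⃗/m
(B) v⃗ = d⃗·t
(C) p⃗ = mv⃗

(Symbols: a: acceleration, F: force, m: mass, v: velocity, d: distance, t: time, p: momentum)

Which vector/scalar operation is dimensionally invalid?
(B) v⃗ = d⃗·t

(A) a⃗ = F⃗/m: LHS [L T^-2], RHS [L T^-2] ✓ — force (vector) divided by mass (scalar)
(B) v⃗ = d⃗·t: LHS [L T^-1], RHS [L T] ✗ — velocity is displacement per time; should be d⃗/t
(C) p⃗ = mv⃗: LHS [L M T^-1], RHS [L M T^-1] ✓ — mass (scalar) times velocity (vector)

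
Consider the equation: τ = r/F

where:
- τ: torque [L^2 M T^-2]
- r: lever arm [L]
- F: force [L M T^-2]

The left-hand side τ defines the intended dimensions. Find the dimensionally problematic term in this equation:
The right-hand side term r/F

τ has dimensions [L^2 M T^-2], but r/F has dimensions [M^-1 T^2], so the term r/F is dimensionally wrong for τ.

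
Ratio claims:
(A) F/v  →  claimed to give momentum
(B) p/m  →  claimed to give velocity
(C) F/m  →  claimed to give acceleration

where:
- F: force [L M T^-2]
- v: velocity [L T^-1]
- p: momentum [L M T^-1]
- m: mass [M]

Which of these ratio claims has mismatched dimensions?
(A) F/v does not give momentum

(A) F/v: [M T^-1] ≠ momentum [L M T^-1] ✗
(B) p/m: [L T^-1] = velocity [L T^-1] ✓
(C) F/m: [L T^-2] = acceleration [L T^-2] ✓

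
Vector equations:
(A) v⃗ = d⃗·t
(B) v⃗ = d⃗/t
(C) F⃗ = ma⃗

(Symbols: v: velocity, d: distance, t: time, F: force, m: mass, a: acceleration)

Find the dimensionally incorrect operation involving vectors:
(A) v⃗ = d⃗·t

(A) v⃗ = d⃗·t: LHS [L T^-1], RHS [L T] ✗ — velocity is displacement per time; should be d⃗/t
(B) v⃗ = d⃗/t: LHS [L T^-1], RHS [L T^-1] ✓ — displacement (vector) divided by time (scalar)
(C) F⃗ = ma⃗: LHS [L M T^-2], RHS [L M T^-2] ✓ — Force and acceleration are vectors, mass is a scalar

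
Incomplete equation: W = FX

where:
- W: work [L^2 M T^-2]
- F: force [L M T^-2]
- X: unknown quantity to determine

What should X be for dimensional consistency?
X = d (distance), dimensions [L]

W has dimensions [L^2 M T^-2]; the rest of the RHS (F) has dimensions [L M T^-2].
So X must have dimensions [L] — X = d (distance).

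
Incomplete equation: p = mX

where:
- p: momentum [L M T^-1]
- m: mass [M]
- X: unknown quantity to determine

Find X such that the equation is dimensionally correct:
X = v (velocity), dimensions [L T^-1]

p has dimensions [L M T^-1]; the rest of the RHS (m) has dimensions [M].
So X must have dimensions [L T^-1] — X = v (velocity).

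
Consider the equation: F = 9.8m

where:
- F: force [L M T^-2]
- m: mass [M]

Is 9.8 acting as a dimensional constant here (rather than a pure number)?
Yes

F has dimensions [L M T^-2], while m alone has dimensions [M]. For the equation to balance, the factor 9.8 must carry dimensions [L T^-2] — it is a dimensional constant (a numerical value of a physical quantity with its units suppressed), not a pure number.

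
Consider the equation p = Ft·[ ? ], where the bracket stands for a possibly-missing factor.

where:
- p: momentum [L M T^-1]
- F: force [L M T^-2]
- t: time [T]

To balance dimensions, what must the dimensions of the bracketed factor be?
Nothing is missing — the bracketed factor must be dimensionless.

p has dimensions [L M T^-1] and Ft already has dimensions [L M T^-1], so p = Ft is dimensionally complete.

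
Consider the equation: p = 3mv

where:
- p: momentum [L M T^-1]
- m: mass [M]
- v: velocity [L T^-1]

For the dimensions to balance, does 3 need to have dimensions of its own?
No

p has dimensions [L M T^-1] and mv already has dimensions [L M T^-1], so the equation balances without 3 contributing any dimensions. 3 is a pure (dimensionless) number; changing or removing it would not affect dimensional consistency.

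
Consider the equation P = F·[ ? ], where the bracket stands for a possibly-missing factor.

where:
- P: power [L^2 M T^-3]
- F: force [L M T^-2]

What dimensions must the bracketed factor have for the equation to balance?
[L T^-1] — velocity (e.g. v)

P has dimensions [L^2 M T^-3]; F has dimensions [L M T^-2].
The bracketed factor must supply [L^2 M T^-3] / [L M T^-2] = [L T^-1].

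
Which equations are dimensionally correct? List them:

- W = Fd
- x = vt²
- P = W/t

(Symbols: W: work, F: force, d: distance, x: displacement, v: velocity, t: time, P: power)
Dimensionally correct: W = Fd, P = W/t
Dimensionally incorrect: x = vt²
Ordered (correct first, then incorrect): W = Fd, P = W/t, x = vt²

- W = Fd: LHS [L^2 M T^-2], RHS [L^2 M T^-2] → correct ✓
- x = vt²: LHS [L], RHS [L T] → incorrect ✗
- P = W/t: LHS [L^2 M T^-3], RHS [L^2 M T^-3] → correct ✓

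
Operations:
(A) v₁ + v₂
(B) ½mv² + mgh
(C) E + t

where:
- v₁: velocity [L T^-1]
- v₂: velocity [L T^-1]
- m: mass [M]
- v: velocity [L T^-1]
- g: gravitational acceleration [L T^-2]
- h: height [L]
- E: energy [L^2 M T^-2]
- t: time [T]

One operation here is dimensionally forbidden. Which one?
(C) E + t

(A) v₁ + v₂: v₁ [L T^-1] and v₂ [L T^-1] — same dimensions ✓
(B) ½mv² + mgh: ½mv² [L^2 M T^-2] and mgh [L^2 M T^-2] — same dimensions ✓
(C) E + t: E [L^2 M T^-2] and t [T] — different dimensions cannot be added/subtracted ✗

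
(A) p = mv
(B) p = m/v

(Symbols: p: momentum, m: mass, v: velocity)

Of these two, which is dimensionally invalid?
(B)

(A) p = mv: LHS [L M T^-1], RHS [L M T^-1] ✓
(B) p = m/v: LHS [L M T^-1], RHS [L^-1 M T] ✗

Expression (B) p = m/v is dimensionally incorrect.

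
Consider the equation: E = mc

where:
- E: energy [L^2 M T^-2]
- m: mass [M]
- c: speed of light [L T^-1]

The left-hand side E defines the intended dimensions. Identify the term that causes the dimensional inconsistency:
The right-hand side term mc

E has dimensions [L^2 M T^-2], but mc has dimensions [L M T^-1], so the term mc is dimensionally wrong for E.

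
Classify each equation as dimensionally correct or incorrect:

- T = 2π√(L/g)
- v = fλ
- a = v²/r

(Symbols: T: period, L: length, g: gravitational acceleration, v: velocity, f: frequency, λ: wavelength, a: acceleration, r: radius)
Dimensionally correct: T = 2π√(L/g), v = fλ, a = v²/r
Dimensionally incorrect: none
Ordered (correct first, then incorrect): T = 2π√(L/g), v = fλ, a = v²/r

- T = 2π√(L/g): LHS [T], RHS [T] → correct ✓
- v = fλ: LHS [L T^-1], RHS [L T^-1] → correct ✓
- a = v²/r: LHS [L T^-2], RHS [L T^-2] → correct ✓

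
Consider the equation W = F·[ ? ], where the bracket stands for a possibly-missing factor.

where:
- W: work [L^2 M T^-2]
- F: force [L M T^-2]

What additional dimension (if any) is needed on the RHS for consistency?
[L] — length (e.g. a distance d)

W has dimensions [L^2 M T^-2]; F has dimensions [L M T^-2].
The bracketed factor must supply [L^2 M T^-2] / [L M T^-2] = [L].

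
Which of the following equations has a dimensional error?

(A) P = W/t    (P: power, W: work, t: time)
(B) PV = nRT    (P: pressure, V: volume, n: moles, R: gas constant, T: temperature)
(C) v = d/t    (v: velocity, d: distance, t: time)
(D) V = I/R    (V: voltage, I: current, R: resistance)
(D) V = I/R

The equation (D) V = I/R is dimensionally incorrect.

LHS (V): [I^-1 L^2 M T^-3]
RHS (I/R): [I^3 L^-2 M^-1 T^3] ✗

The dimensions do not match. The other three equations balance.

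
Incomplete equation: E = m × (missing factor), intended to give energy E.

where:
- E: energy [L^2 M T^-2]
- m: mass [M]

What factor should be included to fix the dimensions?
v² (velocity squared), dimensions [L^2 T^-2]

E has dimensions [L^2 M T^-2] and m has dimensions [M].
The missing factor must have dimensions [L^2 M T^-2] / [M] = [L^2 T^-2], i.e. velocity squared (v²).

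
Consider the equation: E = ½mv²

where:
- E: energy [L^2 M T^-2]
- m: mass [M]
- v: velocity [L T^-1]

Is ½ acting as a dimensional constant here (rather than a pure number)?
No

E has dimensions [L^2 M T^-2] and mv² already has dimensions [L^2 M T^-2], so the equation balances without ½ contributing any dimensions. ½ is a pure (dimensionless) number; changing or removing it would not affect dimensional consistency.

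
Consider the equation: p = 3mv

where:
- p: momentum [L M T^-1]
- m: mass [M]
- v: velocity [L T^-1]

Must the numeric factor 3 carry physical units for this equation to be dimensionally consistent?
No

p has dimensions [L M T^-1] and mv already has dimensions [L M T^-1], so the equation balances without 3 contributing any dimensions. 3 is a pure (dimensionless) number; changing or removing it would not affect dimensional consistency.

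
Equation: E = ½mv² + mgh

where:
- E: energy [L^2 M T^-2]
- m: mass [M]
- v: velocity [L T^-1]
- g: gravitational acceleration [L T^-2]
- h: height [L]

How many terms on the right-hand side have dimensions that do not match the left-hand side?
0

LHS E: [L^2 M T^-2]
- ½mv²: [L^2 M T^-2] ✓
- mgh: [L^2 M T^-2] ✓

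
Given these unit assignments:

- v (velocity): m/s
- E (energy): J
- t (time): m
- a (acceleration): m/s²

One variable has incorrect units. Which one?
t

The variable t (time) should have units s, not m.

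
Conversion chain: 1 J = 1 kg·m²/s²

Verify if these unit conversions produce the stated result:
The chain is correct (no errors).

Correct: Joule is defined as kg·m²/s²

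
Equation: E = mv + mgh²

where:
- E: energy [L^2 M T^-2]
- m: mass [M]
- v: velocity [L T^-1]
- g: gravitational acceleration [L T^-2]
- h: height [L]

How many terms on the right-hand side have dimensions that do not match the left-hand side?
2

LHS E: [L^2 M T^-2]
- mv: [L M T^-1] ✗
- mgh²: [L^3 M T^-2] ✗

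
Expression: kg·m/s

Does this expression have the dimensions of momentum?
Yes

The expression kg·m/s has dimensions [L M T^-1], which is exactly momentum [L M T^-1].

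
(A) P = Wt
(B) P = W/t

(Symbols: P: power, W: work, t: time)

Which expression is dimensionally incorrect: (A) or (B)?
(A)

(A) P = Wt: LHS [L^2 M T^-3], RHS [L^2 M T^-1] ✗
(B) P = W/t: LHS [L^2 M T^-3], RHS [L^2 M T^-3] ✓

Expression (A) P = Wt is dimensionally incorrect.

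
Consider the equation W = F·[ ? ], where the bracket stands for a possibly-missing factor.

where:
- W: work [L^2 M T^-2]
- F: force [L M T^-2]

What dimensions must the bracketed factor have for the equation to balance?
[L] — length (e.g. a distance d)

W has dimensions [L^2 M T^-2]; F has dimensions [L M T^-2].
The bracketed factor must supply [L^2 M T^-2] / [L M T^-2] = [L].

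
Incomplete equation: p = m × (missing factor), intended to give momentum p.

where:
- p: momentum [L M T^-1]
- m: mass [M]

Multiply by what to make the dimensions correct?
v (velocity), dimensions [L T^-1]

p has dimensions [L M T^-1] and m has dimensions [M].
The missing factor must have dimensions [L M T^-1] / [M] = [L T^-1], i.e. velocity (v).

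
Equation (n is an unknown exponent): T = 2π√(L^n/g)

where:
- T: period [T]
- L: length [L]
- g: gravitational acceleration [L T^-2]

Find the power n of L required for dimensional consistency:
n = 1

T has dimensions [T]; L has dimensions [L].
With n = 1: 2π√(L^1/g) has dimensions [T], matching the LHS ✓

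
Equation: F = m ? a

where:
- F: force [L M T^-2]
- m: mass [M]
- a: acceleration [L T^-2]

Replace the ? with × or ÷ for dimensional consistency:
multiplication (×): F = m × a

F [L M T^-2]; m [M]; a [L T^-2].
m × a → [L M T^-2] ✓
m ÷ a → [L^-1 M T^2] ✗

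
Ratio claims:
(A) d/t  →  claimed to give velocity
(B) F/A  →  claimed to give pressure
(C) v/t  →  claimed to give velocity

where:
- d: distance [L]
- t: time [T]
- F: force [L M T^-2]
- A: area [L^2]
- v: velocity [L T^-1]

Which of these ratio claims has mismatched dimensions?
(C) v/t does not give velocity

(A) d/t: [L T^-1] = velocity [L T^-1] ✓
(B) F/A: [L^-1 M T^-2] = pressure [L^-1 M T^-2] ✓
(C) v/t: [L T^-2] ≠ velocity [L T^-1] ✗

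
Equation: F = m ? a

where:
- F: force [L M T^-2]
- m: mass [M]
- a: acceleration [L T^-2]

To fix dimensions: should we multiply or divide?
multiplication (×): F = m × a

F [L M T^-2]; m [M]; a [L T^-2].
m × a → [L M T^-2] ✓
m ÷ a → [L^-1 M T^2] ✗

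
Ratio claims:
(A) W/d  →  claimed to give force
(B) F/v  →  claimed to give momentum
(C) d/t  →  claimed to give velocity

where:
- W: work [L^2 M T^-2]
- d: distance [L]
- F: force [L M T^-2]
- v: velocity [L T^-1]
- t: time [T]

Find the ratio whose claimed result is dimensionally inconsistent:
(B) F/v does not give momentum

(A) W/d: [L M T^-2] = force [L M T^-2] ✓
(B) F/v: [M T^-1] ≠ momentum [L M T^-1] ✗
(C) d/t: [L T^-1] = velocity [L T^-1] ✓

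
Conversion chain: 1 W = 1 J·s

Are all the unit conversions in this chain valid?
The chain is incorrect (it contains an error).

Incorrect: Watt is J/s, not J·s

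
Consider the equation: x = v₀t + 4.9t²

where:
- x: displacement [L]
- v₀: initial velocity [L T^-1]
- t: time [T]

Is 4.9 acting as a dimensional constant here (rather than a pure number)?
Yes

x has dimensions [L], while t² alone has dimensions [T^2]. For the equation to balance, the factor 4.9 must carry dimensions [L T^-2] — it is a dimensional constant (a numerical value of a physical quantity with its units suppressed), not a pure number.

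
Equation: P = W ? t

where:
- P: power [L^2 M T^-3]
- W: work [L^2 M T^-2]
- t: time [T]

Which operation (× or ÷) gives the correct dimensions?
division (÷): P = W ÷ t

P [L^2 M T^-3]; W [L^2 M T^-2]; t [T].
W × t → [L^2 M T^-1] ✗
W ÷ t → [L^2 M T^-3] ✓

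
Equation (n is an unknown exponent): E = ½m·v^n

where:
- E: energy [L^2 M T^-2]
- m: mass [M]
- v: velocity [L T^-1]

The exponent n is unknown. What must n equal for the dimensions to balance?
n = 2

E has dimensions [L^2 M T^-2]; v has dimensions [L T^-1].
The rest of the RHS has dimensions [M], so v^n must supply [L^2 T^-2].
With n = 2: ½m·v^2 has dimensions [L^2 M T^-2], matching the LHS ✓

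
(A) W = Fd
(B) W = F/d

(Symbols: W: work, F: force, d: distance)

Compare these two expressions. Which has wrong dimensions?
(B)

(A) W = Fd: LHS [L^2 M T^-2], RHS [L^2 M T^-2] ✓
(B) W = F/d: LHS [L^2 M T^-2], RHS [M T^-2] ✗

Expression (B) W = F/d is dimensionally incorrect.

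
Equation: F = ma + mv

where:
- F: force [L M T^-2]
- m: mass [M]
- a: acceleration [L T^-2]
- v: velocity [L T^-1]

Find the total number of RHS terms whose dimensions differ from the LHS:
1

LHS F: [L M T^-2]
- ma: [L M T^-2] ✓
- mv: [L M T^-1] ✗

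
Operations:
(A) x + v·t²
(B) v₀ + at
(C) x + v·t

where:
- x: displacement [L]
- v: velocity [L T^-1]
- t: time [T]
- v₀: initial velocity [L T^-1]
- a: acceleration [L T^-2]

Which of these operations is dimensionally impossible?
(A) x + v·t²

(A) x + v·t²: x [L] and v·t² [L T] — different dimensions cannot be added/subtracted ✗
(B) v₀ + at: v₀ [L T^-1] and at [L T^-1] — same dimensions ✓
(C) x + v·t: x [L] and v·t [L] — same dimensions ✓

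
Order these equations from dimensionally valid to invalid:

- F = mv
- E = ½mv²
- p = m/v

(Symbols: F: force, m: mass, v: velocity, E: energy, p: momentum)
Dimensionally correct: E = ½mv²
Dimensionally incorrect: F = mv, p = m/v
Ordered (correct first, then incorrect): E = ½mv², F = mv, p = m/v

- F = mv: LHS [L M T^-2], RHS [L M T^-1] → incorrect ✗
- E = ½mv²: LHS [L^2 M T^-2], RHS [L^2 M T^-2] → correct ✓
- p = m/v: LHS [L M T^-1], RHS [L^-1 M T] → incorrect ✗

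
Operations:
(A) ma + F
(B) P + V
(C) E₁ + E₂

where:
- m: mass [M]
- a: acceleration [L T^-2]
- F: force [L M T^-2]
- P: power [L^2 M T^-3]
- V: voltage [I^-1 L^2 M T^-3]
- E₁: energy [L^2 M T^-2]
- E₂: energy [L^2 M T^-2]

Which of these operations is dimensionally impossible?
(B) P + V

(A) ma + F: ma [L M T^-2] and F [L M T^-2] — same dimensions ✓
(B) P + V: P [L^2 M T^-3] and V [I^-1 L^2 M T^-3] — different dimensions cannot be added/subtracted ✗
(C) E₁ + E₂: E₁ [L^2 M T^-2] and E₂ [L^2 M T^-2] — same dimensions ✓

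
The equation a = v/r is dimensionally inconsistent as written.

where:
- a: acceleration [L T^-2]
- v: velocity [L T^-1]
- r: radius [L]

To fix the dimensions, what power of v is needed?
The exponent of v should be 2: a = v^2/r

The LHS a has dimensions [L T^-2]; v has dimensions [L T^-1].
As written, the RHS v/r (exponent 1 on v) has dimensions [T^-1], which does not match.
With exponent 2, the RHS v^2/r has dimensions [L T^-2], matching the LHS.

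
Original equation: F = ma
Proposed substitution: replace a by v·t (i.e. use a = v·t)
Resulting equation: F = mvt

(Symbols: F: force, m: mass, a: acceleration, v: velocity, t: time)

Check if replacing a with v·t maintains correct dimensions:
No

[a] = [L T^-2] and [v·t] = [L]. These differ, so the substitution replaces a quantity by one of different dimensions and the result F = mvt has LHS [L M T^-2] vs RHS [L M] — inconsistent.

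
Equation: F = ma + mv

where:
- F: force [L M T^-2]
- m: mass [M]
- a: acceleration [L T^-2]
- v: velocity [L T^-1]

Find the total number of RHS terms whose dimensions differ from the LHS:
1

LHS F: [L M T^-2]
- ma: [L M T^-2] ✓
- mv: [L M T^-1] ✗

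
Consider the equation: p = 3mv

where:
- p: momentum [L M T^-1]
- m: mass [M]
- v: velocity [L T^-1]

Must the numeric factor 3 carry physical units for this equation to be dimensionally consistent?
No

p has dimensions [L M T^-1] and mv already has dimensions [L M T^-1], so the equation balances without 3 contributing any dimensions. 3 is a pure (dimensionless) number; changing or removing it would not affect dimensional consistency.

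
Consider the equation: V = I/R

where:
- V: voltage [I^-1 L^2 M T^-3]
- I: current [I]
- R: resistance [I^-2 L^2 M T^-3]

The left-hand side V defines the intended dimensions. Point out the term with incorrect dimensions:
The right-hand side term I/R

V has dimensions [I^-1 L^2 M T^-3], but I/R has dimensions [I^3 L^-2 M^-1 T^3], so the term I/R is dimensionally wrong for V.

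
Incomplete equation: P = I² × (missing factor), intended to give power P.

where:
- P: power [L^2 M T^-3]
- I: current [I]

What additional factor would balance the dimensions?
R (resistance), dimensions [I^-2 L^2 M T^-3]

P has dimensions [L^2 M T^-3] and I² has dimensions [I^2].
The missing factor must have dimensions [L^2 M T^-3] / [I^2] = [I^-2 L^2 M T^-3], i.e. resistance (R).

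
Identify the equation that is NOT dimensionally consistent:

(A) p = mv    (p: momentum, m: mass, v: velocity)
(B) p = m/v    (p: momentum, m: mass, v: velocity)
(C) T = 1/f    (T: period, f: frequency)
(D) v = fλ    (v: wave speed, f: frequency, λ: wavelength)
(B) p = m/v

The equation (B) p = m/v is dimensionally incorrect.

LHS (p): [L M T^-1]
RHS (m/v): [L^-1 M T] ✗

The dimensions do not match. The other three equations balance.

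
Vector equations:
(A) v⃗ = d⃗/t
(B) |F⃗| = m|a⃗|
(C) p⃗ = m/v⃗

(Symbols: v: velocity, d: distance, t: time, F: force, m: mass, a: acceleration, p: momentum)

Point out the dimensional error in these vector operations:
(C) p⃗ = m/v⃗

(A) v⃗ = d⃗/t: LHS [L T^-1], RHS [L T^-1] ✓ — displacement (vector) divided by time (scalar)
(B) |F⃗| = m|a⃗|: LHS [L M T^-2], RHS [L M T^-2] ✓ — magnitudes of vectors are scalars
(C) p⃗ = m/v⃗: LHS [L M T^-1], RHS [L^-1 M T] ✗ — momentum is mass times velocity; should be mv⃗ (and division by a vector is undefined)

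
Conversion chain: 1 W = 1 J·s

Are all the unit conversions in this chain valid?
The chain is incorrect (it contains an error).

Incorrect: Watt is J/s, not J·s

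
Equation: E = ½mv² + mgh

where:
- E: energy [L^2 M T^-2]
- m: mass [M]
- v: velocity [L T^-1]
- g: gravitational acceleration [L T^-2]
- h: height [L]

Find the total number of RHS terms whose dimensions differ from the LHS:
0

LHS E: [L^2 M T^-2]
- ½mv²: [L^2 M T^-2] ✓
- mgh: [L^2 M T^-2] ✓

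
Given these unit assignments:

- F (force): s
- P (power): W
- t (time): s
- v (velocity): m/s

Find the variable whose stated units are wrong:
F

The variable F (force) should have units N, not s.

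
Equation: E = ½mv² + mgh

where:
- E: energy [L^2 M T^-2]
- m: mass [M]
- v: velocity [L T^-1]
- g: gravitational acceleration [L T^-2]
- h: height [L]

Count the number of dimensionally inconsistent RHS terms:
0

LHS E: [L^2 M T^-2]
- ½mv²: [L^2 M T^-2] ✓
- mgh: [L^2 M T^-2] ✓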